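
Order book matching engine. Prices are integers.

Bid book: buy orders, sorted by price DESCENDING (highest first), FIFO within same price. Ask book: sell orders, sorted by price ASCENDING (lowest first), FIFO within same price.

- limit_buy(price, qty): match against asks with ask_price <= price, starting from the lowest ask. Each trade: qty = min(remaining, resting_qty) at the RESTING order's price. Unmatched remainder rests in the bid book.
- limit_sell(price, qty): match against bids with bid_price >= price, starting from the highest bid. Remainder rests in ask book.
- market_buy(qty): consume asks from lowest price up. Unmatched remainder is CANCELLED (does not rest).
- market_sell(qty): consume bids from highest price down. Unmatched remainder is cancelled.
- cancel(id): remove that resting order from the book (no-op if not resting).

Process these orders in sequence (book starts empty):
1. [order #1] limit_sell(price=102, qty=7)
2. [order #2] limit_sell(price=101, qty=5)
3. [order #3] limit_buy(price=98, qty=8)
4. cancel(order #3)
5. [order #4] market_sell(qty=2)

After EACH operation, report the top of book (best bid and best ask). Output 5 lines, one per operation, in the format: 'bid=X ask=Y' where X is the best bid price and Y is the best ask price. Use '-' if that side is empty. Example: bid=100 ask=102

Answer: bid=- ask=102
bid=- ask=101
bid=98 ask=101
bid=- ask=101
bid=- ask=101

Derivation:
After op 1 [order #1] limit_sell(price=102, qty=7): fills=none; bids=[-] asks=[#1:7@102]
After op 2 [order #2] limit_sell(price=101, qty=5): fills=none; bids=[-] asks=[#2:5@101 #1:7@102]
After op 3 [order #3] limit_buy(price=98, qty=8): fills=none; bids=[#3:8@98] asks=[#2:5@101 #1:7@102]
After op 4 cancel(order #3): fills=none; bids=[-] asks=[#2:5@101 #1:7@102]
After op 5 [order #4] market_sell(qty=2): fills=none; bids=[-] asks=[#2:5@101 #1:7@102]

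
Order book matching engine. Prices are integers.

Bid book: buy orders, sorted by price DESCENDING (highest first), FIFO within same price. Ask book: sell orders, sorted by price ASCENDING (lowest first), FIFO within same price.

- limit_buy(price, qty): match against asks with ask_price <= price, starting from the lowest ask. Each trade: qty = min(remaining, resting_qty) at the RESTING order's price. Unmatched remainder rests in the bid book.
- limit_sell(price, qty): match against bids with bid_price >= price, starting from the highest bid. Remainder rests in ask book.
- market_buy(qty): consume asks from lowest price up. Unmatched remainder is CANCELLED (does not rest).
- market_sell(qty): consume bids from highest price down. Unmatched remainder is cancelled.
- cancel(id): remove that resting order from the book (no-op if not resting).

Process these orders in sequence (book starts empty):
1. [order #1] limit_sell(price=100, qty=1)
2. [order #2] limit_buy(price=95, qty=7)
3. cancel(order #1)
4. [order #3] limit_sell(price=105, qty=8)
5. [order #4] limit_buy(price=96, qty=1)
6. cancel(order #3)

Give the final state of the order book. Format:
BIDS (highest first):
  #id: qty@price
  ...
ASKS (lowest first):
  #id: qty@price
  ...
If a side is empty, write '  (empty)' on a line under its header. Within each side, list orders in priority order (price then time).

After op 1 [order #1] limit_sell(price=100, qty=1): fills=none; bids=[-] asks=[#1:1@100]
After op 2 [order #2] limit_buy(price=95, qty=7): fills=none; bids=[#2:7@95] asks=[#1:1@100]
After op 3 cancel(order #1): fills=none; bids=[#2:7@95] asks=[-]
After op 4 [order #3] limit_sell(price=105, qty=8): fills=none; bids=[#2:7@95] asks=[#3:8@105]
After op 5 [order #4] limit_buy(price=96, qty=1): fills=none; bids=[#4:1@96 #2:7@95] asks=[#3:8@105]
After op 6 cancel(order #3): fills=none; bids=[#4:1@96 #2:7@95] asks=[-]

Answer: BIDS (highest first):
  #4: 1@96
  #2: 7@95
ASKS (lowest first):
  (empty)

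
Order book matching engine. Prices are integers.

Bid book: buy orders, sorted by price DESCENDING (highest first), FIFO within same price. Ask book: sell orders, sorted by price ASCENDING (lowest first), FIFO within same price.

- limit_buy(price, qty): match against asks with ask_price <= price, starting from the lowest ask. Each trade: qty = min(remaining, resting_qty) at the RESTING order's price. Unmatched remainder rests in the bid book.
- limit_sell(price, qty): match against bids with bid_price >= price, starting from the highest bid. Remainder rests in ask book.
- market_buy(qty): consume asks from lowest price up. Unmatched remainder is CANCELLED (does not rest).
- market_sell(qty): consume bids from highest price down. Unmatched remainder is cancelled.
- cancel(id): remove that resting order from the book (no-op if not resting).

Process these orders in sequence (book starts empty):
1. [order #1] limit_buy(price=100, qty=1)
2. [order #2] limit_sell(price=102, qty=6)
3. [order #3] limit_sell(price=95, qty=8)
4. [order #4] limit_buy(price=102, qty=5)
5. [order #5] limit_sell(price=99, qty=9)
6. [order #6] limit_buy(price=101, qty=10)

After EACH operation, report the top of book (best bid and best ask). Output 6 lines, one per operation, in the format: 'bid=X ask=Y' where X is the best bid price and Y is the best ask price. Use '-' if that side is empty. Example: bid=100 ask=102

Answer: bid=100 ask=-
bid=100 ask=102
bid=- ask=95
bid=- ask=95
bid=- ask=95
bid=- ask=99

Derivation:
After op 1 [order #1] limit_buy(price=100, qty=1): fills=none; bids=[#1:1@100] asks=[-]
After op 2 [order #2] limit_sell(price=102, qty=6): fills=none; bids=[#1:1@100] asks=[#2:6@102]
After op 3 [order #3] limit_sell(price=95, qty=8): fills=#1x#3:1@100; bids=[-] asks=[#3:7@95 #2:6@102]
After op 4 [order #4] limit_buy(price=102, qty=5): fills=#4x#3:5@95; bids=[-] asks=[#3:2@95 #2:6@102]
After op 5 [order #5] limit_sell(price=99, qty=9): fills=none; bids=[-] asks=[#3:2@95 #5:9@99 #2:6@102]
After op 6 [order #6] limit_buy(price=101, qty=10): fills=#6x#3:2@95 #6x#5:8@99; bids=[-] asks=[#5:1@99 #2:6@102]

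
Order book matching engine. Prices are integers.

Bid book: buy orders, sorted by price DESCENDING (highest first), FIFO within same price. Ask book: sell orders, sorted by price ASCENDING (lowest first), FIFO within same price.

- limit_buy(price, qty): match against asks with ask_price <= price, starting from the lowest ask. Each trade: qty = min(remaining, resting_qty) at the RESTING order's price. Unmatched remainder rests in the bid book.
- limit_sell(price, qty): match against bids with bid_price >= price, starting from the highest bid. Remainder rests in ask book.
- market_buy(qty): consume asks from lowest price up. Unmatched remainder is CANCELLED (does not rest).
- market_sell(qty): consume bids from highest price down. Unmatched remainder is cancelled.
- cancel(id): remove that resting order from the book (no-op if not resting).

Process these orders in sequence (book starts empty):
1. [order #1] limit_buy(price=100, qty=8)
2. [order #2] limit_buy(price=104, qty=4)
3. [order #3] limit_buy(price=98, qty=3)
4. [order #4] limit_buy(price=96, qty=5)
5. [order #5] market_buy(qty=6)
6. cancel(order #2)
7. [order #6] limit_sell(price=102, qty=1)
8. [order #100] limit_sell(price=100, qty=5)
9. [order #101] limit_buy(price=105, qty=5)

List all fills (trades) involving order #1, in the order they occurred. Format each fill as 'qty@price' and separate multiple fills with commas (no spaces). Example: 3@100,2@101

Answer: 5@100

Derivation:
After op 1 [order #1] limit_buy(price=100, qty=8): fills=none; bids=[#1:8@100] asks=[-]
After op 2 [order #2] limit_buy(price=104, qty=4): fills=none; bids=[#2:4@104 #1:8@100] asks=[-]
After op 3 [order #3] limit_buy(price=98, qty=3): fills=none; bids=[#2:4@104 #1:8@100 #3:3@98] asks=[-]
After op 4 [order #4] limit_buy(price=96, qty=5): fills=none; bids=[#2:4@104 #1:8@100 #3:3@98 #4:5@96] asks=[-]
After op 5 [order #5] market_buy(qty=6): fills=none; bids=[#2:4@104 #1:8@100 #3:3@98 #4:5@96] asks=[-]
After op 6 cancel(order #2): fills=none; bids=[#1:8@100 #3:3@98 #4:5@96] asks=[-]
After op 7 [order #6] limit_sell(price=102, qty=1): fills=none; bids=[#1:8@100 #3:3@98 #4:5@96] asks=[#6:1@102]
After op 8 [order #100] limit_sell(price=100, qty=5): fills=#1x#100:5@100; bids=[#1:3@100 #3:3@98 #4:5@96] asks=[#6:1@102]
After op 9 [order #101] limit_buy(price=105, qty=5): fills=#101x#6:1@102; bids=[#101:4@105 #1:3@100 #3:3@98 #4:5@96] asks=[-]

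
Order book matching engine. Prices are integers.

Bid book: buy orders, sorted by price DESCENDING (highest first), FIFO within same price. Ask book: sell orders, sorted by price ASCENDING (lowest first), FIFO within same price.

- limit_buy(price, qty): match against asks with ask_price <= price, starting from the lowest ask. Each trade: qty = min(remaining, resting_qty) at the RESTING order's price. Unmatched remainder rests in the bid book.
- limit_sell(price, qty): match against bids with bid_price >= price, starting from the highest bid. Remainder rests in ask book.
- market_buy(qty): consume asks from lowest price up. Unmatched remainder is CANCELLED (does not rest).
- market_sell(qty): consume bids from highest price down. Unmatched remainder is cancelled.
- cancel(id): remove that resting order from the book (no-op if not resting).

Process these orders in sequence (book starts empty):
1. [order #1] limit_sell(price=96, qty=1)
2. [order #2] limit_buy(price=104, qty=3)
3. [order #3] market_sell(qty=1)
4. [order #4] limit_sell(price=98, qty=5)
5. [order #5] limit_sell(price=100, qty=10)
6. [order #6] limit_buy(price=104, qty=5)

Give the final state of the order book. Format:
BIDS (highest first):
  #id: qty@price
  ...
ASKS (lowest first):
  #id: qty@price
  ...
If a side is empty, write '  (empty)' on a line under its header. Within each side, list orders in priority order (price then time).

Answer: BIDS (highest first):
  (empty)
ASKS (lowest first):
  #5: 9@100

Derivation:
After op 1 [order #1] limit_sell(price=96, qty=1): fills=none; bids=[-] asks=[#1:1@96]
After op 2 [order #2] limit_buy(price=104, qty=3): fills=#2x#1:1@96; bids=[#2:2@104] asks=[-]
After op 3 [order #3] market_sell(qty=1): fills=#2x#3:1@104; bids=[#2:1@104] asks=[-]
After op 4 [order #4] limit_sell(price=98, qty=5): fills=#2x#4:1@104; bids=[-] asks=[#4:4@98]
After op 5 [order #5] limit_sell(price=100, qty=10): fills=none; bids=[-] asks=[#4:4@98 #5:10@100]
After op 6 [order #6] limit_buy(price=104, qty=5): fills=#6x#4:4@98 #6x#5:1@100; bids=[-] asks=[#5:9@100]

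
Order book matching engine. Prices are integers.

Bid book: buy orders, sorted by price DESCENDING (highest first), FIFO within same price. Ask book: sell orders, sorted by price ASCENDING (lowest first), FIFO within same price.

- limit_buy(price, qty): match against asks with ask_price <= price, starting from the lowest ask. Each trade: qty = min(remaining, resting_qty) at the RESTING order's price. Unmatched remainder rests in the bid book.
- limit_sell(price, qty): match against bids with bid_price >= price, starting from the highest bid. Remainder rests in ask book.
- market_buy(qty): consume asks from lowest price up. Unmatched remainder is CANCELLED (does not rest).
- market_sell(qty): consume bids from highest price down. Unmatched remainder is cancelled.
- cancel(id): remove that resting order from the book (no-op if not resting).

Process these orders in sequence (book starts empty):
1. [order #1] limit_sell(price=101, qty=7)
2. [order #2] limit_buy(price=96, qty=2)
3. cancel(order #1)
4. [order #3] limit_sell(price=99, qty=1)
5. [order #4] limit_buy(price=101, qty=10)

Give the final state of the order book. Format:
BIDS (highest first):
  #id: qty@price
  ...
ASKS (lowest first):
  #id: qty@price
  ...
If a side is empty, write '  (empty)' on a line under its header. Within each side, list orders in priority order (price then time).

After op 1 [order #1] limit_sell(price=101, qty=7): fills=none; bids=[-] asks=[#1:7@101]
After op 2 [order #2] limit_buy(price=96, qty=2): fills=none; bids=[#2:2@96] asks=[#1:7@101]
After op 3 cancel(order #1): fills=none; bids=[#2:2@96] asks=[-]
After op 4 [order #3] limit_sell(price=99, qty=1): fills=none; bids=[#2:2@96] asks=[#3:1@99]
After op 5 [order #4] limit_buy(price=101, qty=10): fills=#4x#3:1@99; bids=[#4:9@101 #2:2@96] asks=[-]

Answer: BIDS (highest first):
  #4: 9@101
  #2: 2@96
ASKS (lowest first):
  (empty)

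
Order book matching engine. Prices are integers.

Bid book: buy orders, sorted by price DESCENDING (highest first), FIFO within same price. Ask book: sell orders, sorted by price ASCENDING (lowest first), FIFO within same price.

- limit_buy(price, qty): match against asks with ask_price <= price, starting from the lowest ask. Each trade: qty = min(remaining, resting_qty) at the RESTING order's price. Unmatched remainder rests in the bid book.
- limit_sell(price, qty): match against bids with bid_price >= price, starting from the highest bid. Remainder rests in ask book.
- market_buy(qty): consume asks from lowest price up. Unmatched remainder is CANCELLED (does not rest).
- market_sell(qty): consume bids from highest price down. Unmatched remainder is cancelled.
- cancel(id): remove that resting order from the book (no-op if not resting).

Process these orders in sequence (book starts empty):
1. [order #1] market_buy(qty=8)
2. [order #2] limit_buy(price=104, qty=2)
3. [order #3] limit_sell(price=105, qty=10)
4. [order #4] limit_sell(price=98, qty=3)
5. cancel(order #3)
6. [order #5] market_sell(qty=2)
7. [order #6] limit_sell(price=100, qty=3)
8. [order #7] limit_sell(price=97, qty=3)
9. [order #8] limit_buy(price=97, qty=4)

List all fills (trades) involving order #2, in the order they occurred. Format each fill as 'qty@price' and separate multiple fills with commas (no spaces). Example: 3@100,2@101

Answer: 2@104

Derivation:
After op 1 [order #1] market_buy(qty=8): fills=none; bids=[-] asks=[-]
After op 2 [order #2] limit_buy(price=104, qty=2): fills=none; bids=[#2:2@104] asks=[-]
After op 3 [order #3] limit_sell(price=105, qty=10): fills=none; bids=[#2:2@104] asks=[#3:10@105]
After op 4 [order #4] limit_sell(price=98, qty=3): fills=#2x#4:2@104; bids=[-] asks=[#4:1@98 #3:10@105]
After op 5 cancel(order #3): fills=none; bids=[-] asks=[#4:1@98]
After op 6 [order #5] market_sell(qty=2): fills=none; bids=[-] asks=[#4:1@98]
After op 7 [order #6] limit_sell(price=100, qty=3): fills=none; bids=[-] asks=[#4:1@98 #6:3@100]
After op 8 [order #7] limit_sell(price=97, qty=3): fills=none; bids=[-] asks=[#7:3@97 #4:1@98 #6:3@100]
After op 9 [order #8] limit_buy(price=97, qty=4): fills=#8x#7:3@97; bids=[#8:1@97] asks=[#4:1@98 #6:3@100]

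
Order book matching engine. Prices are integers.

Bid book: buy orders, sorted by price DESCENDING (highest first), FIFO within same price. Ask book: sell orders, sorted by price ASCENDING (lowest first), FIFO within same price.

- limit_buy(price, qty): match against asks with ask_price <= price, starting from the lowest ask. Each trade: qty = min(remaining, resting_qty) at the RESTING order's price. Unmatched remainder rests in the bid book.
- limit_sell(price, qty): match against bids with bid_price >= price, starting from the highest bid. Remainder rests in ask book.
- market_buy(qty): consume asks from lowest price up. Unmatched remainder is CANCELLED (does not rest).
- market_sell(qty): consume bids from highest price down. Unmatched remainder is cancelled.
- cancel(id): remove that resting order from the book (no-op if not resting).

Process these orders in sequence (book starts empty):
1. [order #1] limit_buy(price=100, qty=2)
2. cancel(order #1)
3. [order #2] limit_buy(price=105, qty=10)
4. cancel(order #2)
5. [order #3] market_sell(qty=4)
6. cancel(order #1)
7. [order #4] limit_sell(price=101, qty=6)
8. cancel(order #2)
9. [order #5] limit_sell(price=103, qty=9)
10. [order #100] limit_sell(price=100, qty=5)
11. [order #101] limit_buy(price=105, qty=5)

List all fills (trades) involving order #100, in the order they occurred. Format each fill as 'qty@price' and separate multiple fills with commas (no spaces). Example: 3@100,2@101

Answer: 5@100

Derivation:
After op 1 [order #1] limit_buy(price=100, qty=2): fills=none; bids=[#1:2@100] asks=[-]
After op 2 cancel(order #1): fills=none; bids=[-] asks=[-]
After op 3 [order #2] limit_buy(price=105, qty=10): fills=none; bids=[#2:10@105] asks=[-]
After op 4 cancel(order #2): fills=none; bids=[-] asks=[-]
After op 5 [order #3] market_sell(qty=4): fills=none; bids=[-] asks=[-]
After op 6 cancel(order #1): fills=none; bids=[-] asks=[-]
After op 7 [order #4] limit_sell(price=101, qty=6): fills=none; bids=[-] asks=[#4:6@101]
After op 8 cancel(order #2): fills=none; bids=[-] asks=[#4:6@101]
After op 9 [order #5] limit_sell(price=103, qty=9): fills=none; bids=[-] asks=[#4:6@101 #5:9@103]
After op 10 [order #100] limit_sell(price=100, qty=5): fills=none; bids=[-] asks=[#100:5@100 #4:6@101 #5:9@103]
After op 11 [order #101] limit_buy(price=105, qty=5): fills=#101x#100:5@100; bids=[-] asks=[#4:6@101 #5:9@103]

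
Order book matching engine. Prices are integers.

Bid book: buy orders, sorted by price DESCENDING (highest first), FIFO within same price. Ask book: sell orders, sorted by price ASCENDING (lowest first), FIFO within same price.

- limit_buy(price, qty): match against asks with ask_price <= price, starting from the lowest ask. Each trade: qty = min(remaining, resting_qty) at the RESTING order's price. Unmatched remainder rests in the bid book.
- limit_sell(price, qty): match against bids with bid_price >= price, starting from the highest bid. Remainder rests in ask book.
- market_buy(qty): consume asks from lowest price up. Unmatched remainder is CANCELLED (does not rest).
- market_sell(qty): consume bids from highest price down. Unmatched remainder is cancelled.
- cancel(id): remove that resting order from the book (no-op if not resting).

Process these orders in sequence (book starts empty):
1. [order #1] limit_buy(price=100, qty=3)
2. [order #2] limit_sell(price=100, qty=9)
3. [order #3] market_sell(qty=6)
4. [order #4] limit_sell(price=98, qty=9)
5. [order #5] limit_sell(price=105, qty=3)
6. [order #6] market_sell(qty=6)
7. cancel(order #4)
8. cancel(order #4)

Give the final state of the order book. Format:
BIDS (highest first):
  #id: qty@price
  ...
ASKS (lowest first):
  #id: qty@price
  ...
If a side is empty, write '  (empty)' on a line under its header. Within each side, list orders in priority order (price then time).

After op 1 [order #1] limit_buy(price=100, qty=3): fills=none; bids=[#1:3@100] asks=[-]
After op 2 [order #2] limit_sell(price=100, qty=9): fills=#1x#2:3@100; bids=[-] asks=[#2:6@100]
After op 3 [order #3] market_sell(qty=6): fills=none; bids=[-] asks=[#2:6@100]
After op 4 [order #4] limit_sell(price=98, qty=9): fills=none; bids=[-] asks=[#4:9@98 #2:6@100]
After op 5 [order #5] limit_sell(price=105, qty=3): fills=none; bids=[-] asks=[#4:9@98 #2:6@100 #5:3@105]
After op 6 [order #6] market_sell(qty=6): fills=none; bids=[-] asks=[#4:9@98 #2:6@100 #5:3@105]
After op 7 cancel(order #4): fills=none; bids=[-] asks=[#2:6@100 #5:3@105]
After op 8 cancel(order #4): fills=none; bids=[-] asks=[#2:6@100 #5:3@105]

Answer: BIDS (highest first):
  (empty)
ASKS (lowest first):
  #2: 6@100
  #5: 3@105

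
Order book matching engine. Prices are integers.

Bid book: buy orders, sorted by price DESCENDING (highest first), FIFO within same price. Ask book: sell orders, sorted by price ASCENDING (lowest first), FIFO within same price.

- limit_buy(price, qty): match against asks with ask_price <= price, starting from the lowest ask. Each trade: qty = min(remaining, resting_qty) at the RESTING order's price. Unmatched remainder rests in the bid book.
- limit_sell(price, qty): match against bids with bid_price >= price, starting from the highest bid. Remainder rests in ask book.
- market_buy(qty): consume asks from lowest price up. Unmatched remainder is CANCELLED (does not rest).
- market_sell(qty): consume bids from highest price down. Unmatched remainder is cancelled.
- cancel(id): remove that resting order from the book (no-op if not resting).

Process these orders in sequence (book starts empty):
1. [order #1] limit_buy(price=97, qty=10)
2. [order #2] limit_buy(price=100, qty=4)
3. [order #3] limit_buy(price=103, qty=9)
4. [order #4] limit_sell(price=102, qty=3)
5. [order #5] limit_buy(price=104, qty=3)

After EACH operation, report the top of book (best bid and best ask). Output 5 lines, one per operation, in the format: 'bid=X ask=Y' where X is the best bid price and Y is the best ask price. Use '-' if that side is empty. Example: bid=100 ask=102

After op 1 [order #1] limit_buy(price=97, qty=10): fills=none; bids=[#1:10@97] asks=[-]
After op 2 [order #2] limit_buy(price=100, qty=4): fills=none; bids=[#2:4@100 #1:10@97] asks=[-]
After op 3 [order #3] limit_buy(price=103, qty=9): fills=none; bids=[#3:9@103 #2:4@100 #1:10@97] asks=[-]
After op 4 [order #4] limit_sell(price=102, qty=3): fills=#3x#4:3@103; bids=[#3:6@103 #2:4@100 #1:10@97] asks=[-]
After op 5 [order #5] limit_buy(price=104, qty=3): fills=none; bids=[#5:3@104 #3:6@103 #2:4@100 #1:10@97] asks=[-]

Answer: bid=97 ask=-
bid=100 ask=-
bid=103 ask=-
bid=103 ask=-
bid=104 ask=-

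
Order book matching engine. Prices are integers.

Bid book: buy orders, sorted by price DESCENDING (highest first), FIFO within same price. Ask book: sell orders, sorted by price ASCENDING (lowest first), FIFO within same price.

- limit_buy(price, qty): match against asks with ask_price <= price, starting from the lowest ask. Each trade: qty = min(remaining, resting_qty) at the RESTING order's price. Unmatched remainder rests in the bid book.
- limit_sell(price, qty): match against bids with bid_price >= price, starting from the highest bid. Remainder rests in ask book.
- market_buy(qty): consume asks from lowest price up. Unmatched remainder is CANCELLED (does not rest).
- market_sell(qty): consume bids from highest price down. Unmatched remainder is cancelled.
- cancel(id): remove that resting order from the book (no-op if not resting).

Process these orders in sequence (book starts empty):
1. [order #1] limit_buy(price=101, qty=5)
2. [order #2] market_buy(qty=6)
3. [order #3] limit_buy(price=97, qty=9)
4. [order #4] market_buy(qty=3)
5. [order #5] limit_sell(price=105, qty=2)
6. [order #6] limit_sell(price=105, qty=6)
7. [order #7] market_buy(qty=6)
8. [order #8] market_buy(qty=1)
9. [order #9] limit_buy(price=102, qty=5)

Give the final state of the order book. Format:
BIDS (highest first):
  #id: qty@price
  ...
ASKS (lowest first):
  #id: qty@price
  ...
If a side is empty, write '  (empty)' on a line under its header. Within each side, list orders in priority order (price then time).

Answer: BIDS (highest first):
  #9: 5@102
  #1: 5@101
  #3: 9@97
ASKS (lowest first):
  #6: 1@105

Derivation:
After op 1 [order #1] limit_buy(price=101, qty=5): fills=none; bids=[#1:5@101] asks=[-]
After op 2 [order #2] market_buy(qty=6): fills=none; bids=[#1:5@101] asks=[-]
After op 3 [order #3] limit_buy(price=97, qty=9): fills=none; bids=[#1:5@101 #3:9@97] asks=[-]
After op 4 [order #4] market_buy(qty=3): fills=none; bids=[#1:5@101 #3:9@97] asks=[-]
After op 5 [order #5] limit_sell(price=105, qty=2): fills=none; bids=[#1:5@101 #3:9@97] asks=[#5:2@105]
After op 6 [order #6] limit_sell(price=105, qty=6): fills=none; bids=[#1:5@101 #3:9@97] asks=[#5:2@105 #6:6@105]
After op 7 [order #7] market_buy(qty=6): fills=#7x#5:2@105 #7x#6:4@105; bids=[#1:5@101 #3:9@97] asks=[#6:2@105]
After op 8 [order #8] market_buy(qty=1): fills=#8x#6:1@105; bids=[#1:5@101 #3:9@97] asks=[#6:1@105]
After op 9 [order #9] limit_buy(price=102, qty=5): fills=none; bids=[#9:5@102 #1:5@101 #3:9@97] asks=[#6:1@105]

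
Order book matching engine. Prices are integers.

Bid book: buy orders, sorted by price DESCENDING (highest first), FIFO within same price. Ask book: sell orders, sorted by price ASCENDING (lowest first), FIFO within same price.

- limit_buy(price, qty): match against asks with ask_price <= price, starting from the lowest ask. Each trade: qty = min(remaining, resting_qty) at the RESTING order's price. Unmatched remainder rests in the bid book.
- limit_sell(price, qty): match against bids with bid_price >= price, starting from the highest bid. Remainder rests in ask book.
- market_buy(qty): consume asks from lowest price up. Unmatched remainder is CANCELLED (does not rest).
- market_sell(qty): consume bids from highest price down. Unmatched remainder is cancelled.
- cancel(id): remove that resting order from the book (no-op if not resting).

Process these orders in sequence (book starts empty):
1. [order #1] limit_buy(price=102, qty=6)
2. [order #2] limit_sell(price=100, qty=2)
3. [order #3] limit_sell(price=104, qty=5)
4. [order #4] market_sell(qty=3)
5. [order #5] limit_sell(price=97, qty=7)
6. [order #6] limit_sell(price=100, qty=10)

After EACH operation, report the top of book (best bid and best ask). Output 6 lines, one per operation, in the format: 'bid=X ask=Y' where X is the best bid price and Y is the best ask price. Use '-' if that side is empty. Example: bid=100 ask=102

After op 1 [order #1] limit_buy(price=102, qty=6): fills=none; bids=[#1:6@102] asks=[-]
After op 2 [order #2] limit_sell(price=100, qty=2): fills=#1x#2:2@102; bids=[#1:4@102] asks=[-]
After op 3 [order #3] limit_sell(price=104, qty=5): fills=none; bids=[#1:4@102] asks=[#3:5@104]
After op 4 [order #4] market_sell(qty=3): fills=#1x#4:3@102; bids=[#1:1@102] asks=[#3:5@104]
After op 5 [order #5] limit_sell(price=97, qty=7): fills=#1x#5:1@102; bids=[-] asks=[#5:6@97 #3:5@104]
After op 6 [order #6] limit_sell(price=100, qty=10): fills=none; bids=[-] asks=[#5:6@97 #6:10@100 #3:5@104]

Answer: bid=102 ask=-
bid=102 ask=-
bid=102 ask=104
bid=102 ask=104
bid=- ask=97
bid=- ask=97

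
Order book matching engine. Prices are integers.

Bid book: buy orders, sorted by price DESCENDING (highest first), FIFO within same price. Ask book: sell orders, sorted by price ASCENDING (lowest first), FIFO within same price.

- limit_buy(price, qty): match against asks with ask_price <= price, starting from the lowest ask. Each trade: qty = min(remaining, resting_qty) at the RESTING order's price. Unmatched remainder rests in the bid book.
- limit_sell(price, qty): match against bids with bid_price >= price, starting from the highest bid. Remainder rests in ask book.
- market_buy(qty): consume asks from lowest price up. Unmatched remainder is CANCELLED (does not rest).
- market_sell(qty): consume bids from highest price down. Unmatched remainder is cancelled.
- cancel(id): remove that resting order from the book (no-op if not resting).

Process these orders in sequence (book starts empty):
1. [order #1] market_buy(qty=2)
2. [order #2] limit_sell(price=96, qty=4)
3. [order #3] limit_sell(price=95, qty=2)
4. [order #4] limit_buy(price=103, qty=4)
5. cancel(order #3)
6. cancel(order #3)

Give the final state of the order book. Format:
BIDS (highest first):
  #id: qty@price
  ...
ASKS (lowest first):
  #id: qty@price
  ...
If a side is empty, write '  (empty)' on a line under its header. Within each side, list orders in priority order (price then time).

Answer: BIDS (highest first):
  (empty)
ASKS (lowest first):
  #2: 2@96

Derivation:
After op 1 [order #1] market_buy(qty=2): fills=none; bids=[-] asks=[-]
After op 2 [order #2] limit_sell(price=96, qty=4): fills=none; bids=[-] asks=[#2:4@96]
After op 3 [order #3] limit_sell(price=95, qty=2): fills=none; bids=[-] asks=[#3:2@95 #2:4@96]
After op 4 [order #4] limit_buy(price=103, qty=4): fills=#4x#3:2@95 #4x#2:2@96; bids=[-] asks=[#2:2@96]
After op 5 cancel(order #3): fills=none; bids=[-] asks=[#2:2@96]
After op 6 cancel(order #3): fills=none; bids=[-] asks=[#2:2@96]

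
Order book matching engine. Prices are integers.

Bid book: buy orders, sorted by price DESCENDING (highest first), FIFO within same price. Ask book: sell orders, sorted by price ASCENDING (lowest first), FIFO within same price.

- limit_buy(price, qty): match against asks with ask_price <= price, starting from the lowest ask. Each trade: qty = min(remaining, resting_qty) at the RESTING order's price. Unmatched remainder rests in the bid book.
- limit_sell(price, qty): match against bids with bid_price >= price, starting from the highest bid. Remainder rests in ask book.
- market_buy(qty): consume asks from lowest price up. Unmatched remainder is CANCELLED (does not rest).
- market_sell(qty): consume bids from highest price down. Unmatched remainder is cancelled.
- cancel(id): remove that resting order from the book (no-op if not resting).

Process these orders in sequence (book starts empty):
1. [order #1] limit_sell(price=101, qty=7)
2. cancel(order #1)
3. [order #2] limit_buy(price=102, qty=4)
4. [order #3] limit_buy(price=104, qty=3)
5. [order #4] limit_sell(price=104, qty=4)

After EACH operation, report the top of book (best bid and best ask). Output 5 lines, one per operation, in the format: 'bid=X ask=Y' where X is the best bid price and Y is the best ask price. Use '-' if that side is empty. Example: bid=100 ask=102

After op 1 [order #1] limit_sell(price=101, qty=7): fills=none; bids=[-] asks=[#1:7@101]
After op 2 cancel(order #1): fills=none; bids=[-] asks=[-]
After op 3 [order #2] limit_buy(price=102, qty=4): fills=none; bids=[#2:4@102] asks=[-]
After op 4 [order #3] limit_buy(price=104, qty=3): fills=none; bids=[#3:3@104 #2:4@102] asks=[-]
After op 5 [order #4] limit_sell(price=104, qty=4): fills=#3x#4:3@104; bids=[#2:4@102] asks=[#4:1@104]

Answer: bid=- ask=101
bid=- ask=-
bid=102 ask=-
bid=104 ask=-
bid=102 ask=104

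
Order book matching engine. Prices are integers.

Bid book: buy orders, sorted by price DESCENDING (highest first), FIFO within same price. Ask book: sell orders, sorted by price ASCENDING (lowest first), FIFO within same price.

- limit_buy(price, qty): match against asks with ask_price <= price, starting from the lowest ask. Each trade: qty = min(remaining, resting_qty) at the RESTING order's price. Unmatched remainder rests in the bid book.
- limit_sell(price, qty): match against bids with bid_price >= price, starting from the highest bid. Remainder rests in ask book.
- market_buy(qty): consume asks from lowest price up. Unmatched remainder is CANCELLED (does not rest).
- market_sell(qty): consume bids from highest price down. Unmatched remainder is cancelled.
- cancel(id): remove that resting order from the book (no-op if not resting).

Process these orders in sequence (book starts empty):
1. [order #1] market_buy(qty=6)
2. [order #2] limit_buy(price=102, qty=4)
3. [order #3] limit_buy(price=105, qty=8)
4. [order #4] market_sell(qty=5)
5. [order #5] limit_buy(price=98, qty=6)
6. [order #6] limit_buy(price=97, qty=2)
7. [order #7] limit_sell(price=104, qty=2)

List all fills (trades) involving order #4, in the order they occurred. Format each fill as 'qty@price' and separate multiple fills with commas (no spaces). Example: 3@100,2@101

Answer: 5@105

Derivation:
After op 1 [order #1] market_buy(qty=6): fills=none; bids=[-] asks=[-]
After op 2 [order #2] limit_buy(price=102, qty=4): fills=none; bids=[#2:4@102] asks=[-]
After op 3 [order #3] limit_buy(price=105, qty=8): fills=none; bids=[#3:8@105 #2:4@102] asks=[-]
After op 4 [order #4] market_sell(qty=5): fills=#3x#4:5@105; bids=[#3:3@105 #2:4@102] asks=[-]
After op 5 [order #5] limit_buy(price=98, qty=6): fills=none; bids=[#3:3@105 #2:4@102 #5:6@98] asks=[-]
After op 6 [order #6] limit_buy(price=97, qty=2): fills=none; bids=[#3:3@105 #2:4@102 #5:6@98 #6:2@97] asks=[-]
After op 7 [order #7] limit_sell(price=104, qty=2): fills=#3x#7:2@105; bids=[#3:1@105 #2:4@102 #5:6@98 #6:2@97] asks=[-]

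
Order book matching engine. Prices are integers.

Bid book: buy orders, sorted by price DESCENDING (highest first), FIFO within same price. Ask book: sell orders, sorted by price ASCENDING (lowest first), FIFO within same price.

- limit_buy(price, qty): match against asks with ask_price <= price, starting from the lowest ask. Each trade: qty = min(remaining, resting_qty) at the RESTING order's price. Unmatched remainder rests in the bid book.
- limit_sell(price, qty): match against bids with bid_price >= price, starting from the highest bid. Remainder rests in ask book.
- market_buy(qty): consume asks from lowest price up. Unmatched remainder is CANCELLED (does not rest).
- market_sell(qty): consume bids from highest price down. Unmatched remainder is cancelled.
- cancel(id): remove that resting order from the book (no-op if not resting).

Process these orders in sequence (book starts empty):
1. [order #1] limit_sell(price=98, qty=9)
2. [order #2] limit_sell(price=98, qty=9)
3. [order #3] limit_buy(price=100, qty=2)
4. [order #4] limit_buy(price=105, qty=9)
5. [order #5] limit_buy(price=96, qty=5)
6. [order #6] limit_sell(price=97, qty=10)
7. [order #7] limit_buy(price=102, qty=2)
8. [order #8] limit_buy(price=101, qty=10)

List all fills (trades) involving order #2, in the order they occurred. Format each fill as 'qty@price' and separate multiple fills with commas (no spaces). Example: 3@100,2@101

After op 1 [order #1] limit_sell(price=98, qty=9): fills=none; bids=[-] asks=[#1:9@98]
After op 2 [order #2] limit_sell(price=98, qty=9): fills=none; bids=[-] asks=[#1:9@98 #2:9@98]
After op 3 [order #3] limit_buy(price=100, qty=2): fills=#3x#1:2@98; bids=[-] asks=[#1:7@98 #2:9@98]
After op 4 [order #4] limit_buy(price=105, qty=9): fills=#4x#1:7@98 #4x#2:2@98; bids=[-] asks=[#2:7@98]
After op 5 [order #5] limit_buy(price=96, qty=5): fills=none; bids=[#5:5@96] asks=[#2:7@98]
After op 6 [order #6] limit_sell(price=97, qty=10): fills=none; bids=[#5:5@96] asks=[#6:10@97 #2:7@98]
After op 7 [order #7] limit_buy(price=102, qty=2): fills=#7x#6:2@97; bids=[#5:5@96] asks=[#6:8@97 #2:7@98]
After op 8 [order #8] limit_buy(price=101, qty=10): fills=#8x#6:8@97 #8x#2:2@98; bids=[#5:5@96] asks=[#2:5@98]

Answer: 2@98,2@98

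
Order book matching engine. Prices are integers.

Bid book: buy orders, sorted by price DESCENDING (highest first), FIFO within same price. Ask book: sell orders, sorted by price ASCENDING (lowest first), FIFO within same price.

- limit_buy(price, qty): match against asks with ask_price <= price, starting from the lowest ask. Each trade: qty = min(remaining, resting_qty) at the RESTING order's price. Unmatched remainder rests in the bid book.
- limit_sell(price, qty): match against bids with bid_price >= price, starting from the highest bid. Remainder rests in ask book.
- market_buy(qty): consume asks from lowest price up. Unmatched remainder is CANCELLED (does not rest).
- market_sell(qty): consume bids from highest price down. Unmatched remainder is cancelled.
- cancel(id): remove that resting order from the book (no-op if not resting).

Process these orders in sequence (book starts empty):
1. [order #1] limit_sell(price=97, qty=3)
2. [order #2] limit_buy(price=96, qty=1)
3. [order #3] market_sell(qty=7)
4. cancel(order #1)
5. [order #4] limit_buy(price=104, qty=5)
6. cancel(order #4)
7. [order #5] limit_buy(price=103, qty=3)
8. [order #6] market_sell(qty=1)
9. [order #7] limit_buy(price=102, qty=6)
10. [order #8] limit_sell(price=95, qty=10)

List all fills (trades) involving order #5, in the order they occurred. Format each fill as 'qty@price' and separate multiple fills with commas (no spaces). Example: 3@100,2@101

Answer: 1@103,2@103

Derivation:
After op 1 [order #1] limit_sell(price=97, qty=3): fills=none; bids=[-] asks=[#1:3@97]
After op 2 [order #2] limit_buy(price=96, qty=1): fills=none; bids=[#2:1@96] asks=[#1:3@97]
After op 3 [order #3] market_sell(qty=7): fills=#2x#3:1@96; bids=[-] asks=[#1:3@97]
After op 4 cancel(order #1): fills=none; bids=[-] asks=[-]
After op 5 [order #4] limit_buy(price=104, qty=5): fills=none; bids=[#4:5@104] asks=[-]
After op 6 cancel(order #4): fills=none; bids=[-] asks=[-]
After op 7 [order #5] limit_buy(price=103, qty=3): fills=none; bids=[#5:3@103] asks=[-]
After op 8 [order #6] market_sell(qty=1): fills=#5x#6:1@103; bids=[#5:2@103] asks=[-]
After op 9 [order #7] limit_buy(price=102, qty=6): fills=none; bids=[#5:2@103 #7:6@102] asks=[-]
After op 10 [order #8] limit_sell(price=95, qty=10): fills=#5x#8:2@103 #7x#8:6@102; bids=[-] asks=[#8:2@95]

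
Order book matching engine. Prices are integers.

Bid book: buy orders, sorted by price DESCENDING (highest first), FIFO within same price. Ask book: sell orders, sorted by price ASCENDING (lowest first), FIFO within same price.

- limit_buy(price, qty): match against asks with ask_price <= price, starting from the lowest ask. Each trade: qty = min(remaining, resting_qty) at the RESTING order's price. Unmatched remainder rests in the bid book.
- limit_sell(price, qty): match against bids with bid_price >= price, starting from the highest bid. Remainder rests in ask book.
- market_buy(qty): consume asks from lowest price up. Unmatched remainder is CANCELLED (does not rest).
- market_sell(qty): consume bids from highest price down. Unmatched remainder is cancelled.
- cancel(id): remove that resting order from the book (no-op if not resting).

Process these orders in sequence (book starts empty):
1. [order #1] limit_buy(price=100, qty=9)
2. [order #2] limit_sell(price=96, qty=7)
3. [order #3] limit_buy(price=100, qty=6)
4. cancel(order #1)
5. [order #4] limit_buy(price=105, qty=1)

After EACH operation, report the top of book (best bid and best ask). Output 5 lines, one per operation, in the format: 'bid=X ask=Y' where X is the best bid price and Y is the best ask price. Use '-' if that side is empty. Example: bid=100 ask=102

Answer: bid=100 ask=-
bid=100 ask=-
bid=100 ask=-
bid=100 ask=-
bid=105 ask=-

Derivation:
After op 1 [order #1] limit_buy(price=100, qty=9): fills=none; bids=[#1:9@100] asks=[-]
After op 2 [order #2] limit_sell(price=96, qty=7): fills=#1x#2:7@100; bids=[#1:2@100] asks=[-]
After op 3 [order #3] limit_buy(price=100, qty=6): fills=none; bids=[#1:2@100 #3:6@100] asks=[-]
After op 4 cancel(order #1): fills=none; bids=[#3:6@100] asks=[-]
After op 5 [order #4] limit_buy(price=105, qty=1): fills=none; bids=[#4:1@105 #3:6@100] asks=[-]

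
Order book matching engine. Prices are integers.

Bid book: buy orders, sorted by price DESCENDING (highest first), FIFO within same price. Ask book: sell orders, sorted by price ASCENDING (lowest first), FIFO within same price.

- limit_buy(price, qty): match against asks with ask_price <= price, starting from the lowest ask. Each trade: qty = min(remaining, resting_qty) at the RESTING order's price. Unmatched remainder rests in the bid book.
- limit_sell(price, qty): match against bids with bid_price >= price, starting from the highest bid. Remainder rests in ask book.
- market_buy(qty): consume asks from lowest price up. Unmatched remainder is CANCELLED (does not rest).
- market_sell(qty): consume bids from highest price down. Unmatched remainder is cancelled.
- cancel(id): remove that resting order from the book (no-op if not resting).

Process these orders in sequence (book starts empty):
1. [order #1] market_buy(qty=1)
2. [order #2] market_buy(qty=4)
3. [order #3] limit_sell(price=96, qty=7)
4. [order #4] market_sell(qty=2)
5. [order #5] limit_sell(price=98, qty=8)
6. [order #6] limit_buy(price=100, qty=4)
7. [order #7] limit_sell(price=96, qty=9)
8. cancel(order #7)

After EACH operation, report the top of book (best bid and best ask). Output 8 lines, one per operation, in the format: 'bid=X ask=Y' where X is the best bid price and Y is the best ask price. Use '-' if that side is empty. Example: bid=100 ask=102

After op 1 [order #1] market_buy(qty=1): fills=none; bids=[-] asks=[-]
After op 2 [order #2] market_buy(qty=4): fills=none; bids=[-] asks=[-]
After op 3 [order #3] limit_sell(price=96, qty=7): fills=none; bids=[-] asks=[#3:7@96]
After op 4 [order #4] market_sell(qty=2): fills=none; bids=[-] asks=[#3:7@96]
After op 5 [order #5] limit_sell(price=98, qty=8): fills=none; bids=[-] asks=[#3:7@96 #5:8@98]
After op 6 [order #6] limit_buy(price=100, qty=4): fills=#6x#3:4@96; bids=[-] asks=[#3:3@96 #5:8@98]
After op 7 [order #7] limit_sell(price=96, qty=9): fills=none; bids=[-] asks=[#3:3@96 #7:9@96 #5:8@98]
After op 8 cancel(order #7): fills=none; bids=[-] asks=[#3:3@96 #5:8@98]

Answer: bid=- ask=-
bid=- ask=-
bid=- ask=96
bid=- ask=96
bid=- ask=96
bid=- ask=96
bid=- ask=96
bid=- ask=96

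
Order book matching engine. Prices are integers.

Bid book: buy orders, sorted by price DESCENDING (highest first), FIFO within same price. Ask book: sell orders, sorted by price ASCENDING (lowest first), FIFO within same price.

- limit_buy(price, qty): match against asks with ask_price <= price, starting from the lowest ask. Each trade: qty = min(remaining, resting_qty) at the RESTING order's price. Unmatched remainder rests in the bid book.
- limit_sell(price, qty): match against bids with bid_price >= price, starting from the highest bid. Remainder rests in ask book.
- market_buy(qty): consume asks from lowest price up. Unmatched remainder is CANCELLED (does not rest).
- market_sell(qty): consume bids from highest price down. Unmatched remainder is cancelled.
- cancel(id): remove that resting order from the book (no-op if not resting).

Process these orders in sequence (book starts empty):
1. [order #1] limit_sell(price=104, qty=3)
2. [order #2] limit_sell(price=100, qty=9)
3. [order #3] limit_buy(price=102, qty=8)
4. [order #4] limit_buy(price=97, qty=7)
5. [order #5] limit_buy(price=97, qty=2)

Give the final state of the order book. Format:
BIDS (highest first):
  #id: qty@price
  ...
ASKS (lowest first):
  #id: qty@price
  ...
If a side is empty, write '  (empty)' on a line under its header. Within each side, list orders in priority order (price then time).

After op 1 [order #1] limit_sell(price=104, qty=3): fills=none; bids=[-] asks=[#1:3@104]
After op 2 [order #2] limit_sell(price=100, qty=9): fills=none; bids=[-] asks=[#2:9@100 #1:3@104]
After op 3 [order #3] limit_buy(price=102, qty=8): fills=#3x#2:8@100; bids=[-] asks=[#2:1@100 #1:3@104]
After op 4 [order #4] limit_buy(price=97, qty=7): fills=none; bids=[#4:7@97] asks=[#2:1@100 #1:3@104]
After op 5 [order #5] limit_buy(price=97, qty=2): fills=none; bids=[#4:7@97 #5:2@97] asks=[#2:1@100 #1:3@104]

Answer: BIDS (highest first):
  #4: 7@97
  #5: 2@97
ASKS (lowest first):
  #2: 1@100
  #1: 3@104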